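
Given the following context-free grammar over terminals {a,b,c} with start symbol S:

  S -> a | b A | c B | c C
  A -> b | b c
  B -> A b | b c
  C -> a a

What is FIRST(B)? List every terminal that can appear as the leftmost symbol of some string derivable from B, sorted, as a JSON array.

FIRST iteration:
round 1:
  A via A→b: +{b}
  B via B→A b: +{b}
  C via C→a a: +{a}
  S via S→a: +{a}
  S via S→b A: +{b}
  S via S→c B: +{c}
  FIRST(S)={a,b,c}  FIRST(A)={b}  FIRST(B)={b}  FIRST(C)={a}
round 2: (stable)
  FIRST(S)={a,b,c}  FIRST(A)={b}  FIRST(B)={b}  FIRST(C)={a}

FIRST(B) = ["b"]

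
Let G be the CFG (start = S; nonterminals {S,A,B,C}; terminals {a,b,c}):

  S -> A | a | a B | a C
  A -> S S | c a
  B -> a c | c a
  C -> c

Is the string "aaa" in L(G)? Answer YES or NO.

Convert to CNF:
  S -> S S | T0 T1 | T1 B | T1 C | a
  A -> S S | T0 T1
  B -> T0 T1 | T1 T0
  C -> c
  T0 -> c
  T1 -> a

CYK table (by increasing span):
  [0..0]={S,T1}  "a"  orig:{S}
  [1..1]={S,T1}  "a"  orig:{S}
  [2..2]={S,T1}  "a"  orig:{S}
  [0..1]={A,S}  "aa"
  [1..2]={A,S}  "aa"
  [0..2]={A,S}  "aaa"

S ∈ T[0,2] ⇒ YES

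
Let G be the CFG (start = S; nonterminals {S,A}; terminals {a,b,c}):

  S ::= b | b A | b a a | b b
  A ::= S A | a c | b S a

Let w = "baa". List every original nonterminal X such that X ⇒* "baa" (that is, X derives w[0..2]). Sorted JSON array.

Convert to CNF:
  S -> T2 A | T2 T2 | T2 X4 | b
  A -> S A | T0 T1 | T2 X3
  T0 -> a
  T1 -> c
  T2 -> b
  X3 -> S T0
  X4 -> T0 T0

CYK table (by increasing span) — only the sub-triangle for w[0..2]:
  cell(0,0) b: {S,T2}  orig:{S}
  cell(1,1) a: {T0}  orig:{}
  cell(2,2) a: {T0}  orig:{}
  cell(0,1) ba: {X3}  orig:{}
  cell(1,2) aa: {X4}  orig:{}
  cell(0,2) baa: {S}

Original NTs in T[0,2] deriving "baa": ["S"]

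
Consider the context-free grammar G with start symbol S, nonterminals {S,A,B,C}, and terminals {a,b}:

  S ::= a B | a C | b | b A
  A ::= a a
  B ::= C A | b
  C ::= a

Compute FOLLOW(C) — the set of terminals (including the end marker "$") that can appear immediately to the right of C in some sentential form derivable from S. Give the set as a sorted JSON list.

FIRST sets, iterate to fixpoint:
pass 1:
  A via A→a a: +{a}
  B via B→b: +{b}
  C via C→a: +{a}
  S via S→a B: +{a}
  S via S→b: +{b}
  S: {a,b}  A: {a}  B: {b}  C: {a}
pass 2:
  B via B→C A: +{a}
  S: {a,b}  A: {a}  B: {a,b}  C: {a}
pass 3: (no change)
  S: {a,b}  A: {a}  B: {a,b}  C: {a}

Compute FOLLOW by fixpoint:
seed FOLLOW(S) with $
round 1:
  B→C A: FOLLOW(C) ⊇ FIRST(A) = {a}; new: +{a}
  S→a B: FOLLOW(B) ⊇ FOLLOW(S) ⊇ {$}; new: +{$}
  S→a C: FOLLOW(C) ⊇ FOLLOW(S) ⊇ {$}; new: +{$}
  S→b A: FOLLOW(A) ⊇ FOLLOW(S) ⊇ {$}; new: +{$}
  S: {$}  A: {$}  B: {$}  C: {$,a}
round 2: — fixpoint
  S: {$}  A: {$}  B: {$}  C: {$,a}

FOLLOW(C) = ["$", "a"]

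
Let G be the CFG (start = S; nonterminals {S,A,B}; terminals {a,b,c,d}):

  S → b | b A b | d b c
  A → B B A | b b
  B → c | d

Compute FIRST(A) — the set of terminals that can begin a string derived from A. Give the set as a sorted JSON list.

FIRST sets, iterate to fixpoint:
[1]
  A via A→b b: +{b}
  B via B→c: +{c}
  B via B→d: +{d}
  S via S→b: +{b}
  S via S→d b c: +{d}
  FIRST[S]={b,d}  FIRST[A]={b}  FIRST[B]={c,d}
[2]
  A via A→B B A: +{c,d}
  FIRST[S]={b,d}  FIRST[A]={b,c,d}  FIRST[B]={c,d}
[3] (no change)
  FIRST[S]={b,d}  FIRST[A]={b,c,d}  FIRST[B]={c,d}

FIRST(A) = ["b", "c", "d"]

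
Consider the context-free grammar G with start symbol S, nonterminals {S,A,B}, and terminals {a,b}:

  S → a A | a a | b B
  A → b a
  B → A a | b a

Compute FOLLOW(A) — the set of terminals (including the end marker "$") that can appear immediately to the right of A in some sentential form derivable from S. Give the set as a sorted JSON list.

FIRST sets, iterate to fixpoint:
round 1:
  A via A→b a: +{b}
  B via B→A a: +{b}
  S via S→a A: +{a}
  S via S→b B: +{b}
  FIRST[S]={a,b}  FIRST[A]={b}  FIRST[B]={b}
round 2: — fixpoint
  FIRST[S]={a,b}  FIRST[A]={b}  FIRST[B]={b}

FOLLOW sets:
initialize: $ ∈ FOLLOW(S)
iter 1:
  B→A a: FOLLOW(A) ⊇ FIRST(a) = {a}; new: +{a}
  S→a A: FOLLOW(A) ⊇ FOLLOW(S) ⊇ {$}; new: +{$}
  S→b B: FOLLOW(B) ⊇ FOLLOW(S) ⊇ {$}; new: +{$}
  FOLLOW(S)={$}  FOLLOW(A)={$,a}  FOLLOW(B)={$}
iter 2: (stable)
  FOLLOW(S)={$}  FOLLOW(A)={$,a}  FOLLOW(B)={$}

FOLLOW(A) = ["$", "a"]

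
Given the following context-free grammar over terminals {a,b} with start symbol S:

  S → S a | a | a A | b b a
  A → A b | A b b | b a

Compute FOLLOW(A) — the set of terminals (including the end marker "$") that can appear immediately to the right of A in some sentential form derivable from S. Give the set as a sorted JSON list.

FIRST sets, iterate to fixpoint:
pass 1:
  A via A→b a: +{b}
  S via S→a: +{a}
  S via S→b b a: +{b}
  FIRST[S]={a,b}  FIRST[A]={b}
pass 2: (no change)
  FIRST[S]={a,b}  FIRST[A]={b}

Compute FOLLOW by fixpoint:
seed FOLLOW(S) with $
[1]
  A→A b: FOLLOW(A) ⊇ FIRST(b) = {b}; new: +{b}
  S→S a: FOLLOW(S) ⊇ FIRST(a) = {a}; new: +{a}
  S→a A: FOLLOW(A) ⊇ FOLLOW(S) ⊇ {$,a}; new: +{$,a}
  FOLLOW[S]={$,a}  FOLLOW[A]={$,a,b}
[2] (no change)
  FOLLOW[S]={$,a}  FOLLOW[A]={$,a,b}

FOLLOW(A) = ["$", "a", "b"]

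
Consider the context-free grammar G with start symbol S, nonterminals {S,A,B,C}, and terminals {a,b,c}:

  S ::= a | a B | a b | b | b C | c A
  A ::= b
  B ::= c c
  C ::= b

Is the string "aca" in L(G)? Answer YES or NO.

CNF form of G:
  S -> T0 A | T1 B | T1 T2 | T2 C | a | b
  A -> b
  B -> T0 T0
  C -> b
  T0 -> c
  T1 -> a
  T2 -> b

CYK fill:
  [0..0]={S,T1}  "a"  orig:{S}
  [1..1]={T0}  "c"  orig:{}
  [2..2]={S,T1}  "a"  orig:{S}
  [0..1]=∅  "ac"
  [1..2]=∅  "ca"
  [0..2]=∅  "aca"

S ∉ T[0,2] ⇒ NO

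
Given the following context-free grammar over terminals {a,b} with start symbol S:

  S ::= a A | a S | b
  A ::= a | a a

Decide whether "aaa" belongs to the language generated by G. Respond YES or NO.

CNF form of G:
  S -> T0 A | T0 S | b
  A -> T0 T0 | a
  T0 -> a

CYK table (by increasing span):
  T[0,0] 'a' = {A,T0}  orig:{A}
  T[1,1] 'a' = {A,T0}  orig:{A}
  T[2,2] 'a' = {A,T0}  orig:{A}
  T[0,1] 'aa' = {A,S}
  T[1,2] 'aa' = {A,S}
  T[0,2] 'aaa' = {S}

S ∈ T[0,2] ⇒ YES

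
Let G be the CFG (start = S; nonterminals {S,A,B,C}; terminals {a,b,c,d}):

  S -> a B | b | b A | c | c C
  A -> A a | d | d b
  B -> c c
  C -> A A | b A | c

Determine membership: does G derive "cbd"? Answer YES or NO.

Convert to CNF:
  S -> T0 B | T2 A | T3 C | b | c
  A -> A T0 | T1 T2 | d
  B -> T3 T3
  C -> A A | T2 A | c
  T0 -> a
  T1 -> d
  T2 -> b
  T3 -> c

Fill CYK table bottom-up:
  T[0,0] 'c' = {C,S,T3}  orig:{C,S}
  T[1,1] 'b' = {S,T2}  orig:{S}
  T[2,2] 'd' = {A,T1}  orig:{A}
  T[0,1] 'cb' = ∅
  T[1,2] 'bd' = {C,S}
  T[0,2] 'cbd' = {S}

S ∈ T[0,2] ⇒ YES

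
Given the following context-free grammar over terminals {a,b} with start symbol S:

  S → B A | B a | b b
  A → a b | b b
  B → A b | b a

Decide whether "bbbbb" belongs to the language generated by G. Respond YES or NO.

Convert to CNF:
  S -> B A | B T0 | T1 T1
  A -> T0 T1 | T1 T1
  B -> A T1 | T1 T0
  T0 -> a
  T1 -> b

Fill CYK table bottom-up:
  [0..0]={T1}  "b"  orig:{}
  [1..1]={T1}  "b"  orig:{}
  [2..2]={T1}  "b"  orig:{}
  [3..3]={T1}  "b"  orig:{}
  [4..4]={T1}  "b"  orig:{}
  [0..1]={A,S}  "bb"
  [1..2]={A,S}  "bb"
  [2..3]={A,S}  "bb"
  [3..4]={A,S}  "bb"
  [0..2]={B}  "bbb"
  [1..3]={B}  "bbb"
  [2..4]={B}  "bbb"
  [0..3]=∅  "bbbb"
  [1..4]=∅  "bbbb"
  [0..4]={S}  "bbbbb"

S ∈ T[0,4] ⇒ YES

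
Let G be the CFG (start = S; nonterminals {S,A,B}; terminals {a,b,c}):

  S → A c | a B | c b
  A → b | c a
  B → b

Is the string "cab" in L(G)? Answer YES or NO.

CNF form of G:
  S -> A T0 | T0 T2 | T1 B
  A -> T0 T1 | b
  B -> b
  T0 -> c
  T1 -> a
  T2 -> b

CYK table (by increasing span):
  T[0,0] 'c' = {T0}  orig:{}
  T[1,1] 'a' = {T1}  orig:{}
  T[2,2] 'b' = {A,B,T2}  orig:{A,B}
  T[0,1] 'ca' = {A}
  T[1,2] 'ab' = {S}
  T[0,2] 'cab' = ∅

S ∉ T[0,2] ⇒ NO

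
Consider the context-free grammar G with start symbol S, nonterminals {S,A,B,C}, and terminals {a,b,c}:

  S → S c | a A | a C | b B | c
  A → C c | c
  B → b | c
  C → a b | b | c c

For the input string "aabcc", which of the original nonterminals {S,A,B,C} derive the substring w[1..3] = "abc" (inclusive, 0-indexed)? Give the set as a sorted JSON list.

Convert to CNF:
  S -> S T0 | T1 A | T1 C | T2 B | c
  A -> C T0 | c
  B -> b | c
  C -> T0 T0 | T1 T2 | b
  T0 -> c
  T1 -> a
  T2 -> b

CYK table (by increasing span) — only the sub-triangle for w[1..3]:
  T[1,1] 'a' = {T1}  orig:{}
  T[2,2] 'b' = {B,C,T2}  orig:{B,C}
  T[3,3] 'c' = {A,B,S,T0}  orig:{A,B,S}
  T[1,2] 'ab' = {C,S}
  T[2,3] 'bc' = {A,S}
  T[1,3] 'abc' = {A,S}

Original NTs in T[1,3] deriving "abc": ["A", "S"]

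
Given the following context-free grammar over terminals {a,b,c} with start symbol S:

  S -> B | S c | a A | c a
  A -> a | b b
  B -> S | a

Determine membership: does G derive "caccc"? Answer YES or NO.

Convert to CNF:
  S -> S T1 | T1 T2 | T2 A | a
  A -> T0 T0 | a
  B -> S T1 | T1 T2 | T2 A | a
  T0 -> b
  T1 -> c
  T2 -> a

CYK table (by increasing span):
  [0..0]={T1}  "c"  orig:{}
  [1..1]={A,B,S,T2}  "a"  orig:{A,B,S}
  [2..2]={T1}  "c"  orig:{}
  [3..3]={T1}  "c"  orig:{}
  [4..4]={T1}  "c"  orig:{}
  [0..1]={B,S}  "ca"
  [1..2]={B,S}  "ac"
  [2..3]=∅  "cc"
  [3..4]=∅  "cc"
  [0..2]={B,S}  "cac"
  [1..3]={B,S}  "acc"
  [2..4]=∅  "ccc"
  [0..3]={B,S}  "cacc"
  [1..4]={B,S}  "accc"
  [0..4]={B,S}  "caccc"

S ∈ T[0,4] ⇒ YES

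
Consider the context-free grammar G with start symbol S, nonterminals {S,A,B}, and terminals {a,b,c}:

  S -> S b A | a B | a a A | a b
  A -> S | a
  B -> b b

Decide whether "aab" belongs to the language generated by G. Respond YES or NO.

Convert to CNF:
  S -> S X4 | T1 B | T1 T0 | T1 X5
  A -> S X2 | T1 B | T1 T0 | T1 X3 | a
  B -> T0 T0
  T0 -> b
  T1 -> a
  X2 -> T0 A
  X3 -> T1 A
  X4 -> T0 A
  X5 -> T1 A

CYK table (by increasing span):
  [0..0]={A,T1}  "a"  orig:{A}
  [1..1]={A,T1}  "a"  orig:{A}
  [2..2]={T0}  "b"  orig:{}
  [0..1]={X3,X5}  "aa"  orig:{}
  [1..2]={A,S}  "ab"
  [0..2]={X3,X5}  "aab"  orig:{}

S ∉ T[0,2] ⇒ NO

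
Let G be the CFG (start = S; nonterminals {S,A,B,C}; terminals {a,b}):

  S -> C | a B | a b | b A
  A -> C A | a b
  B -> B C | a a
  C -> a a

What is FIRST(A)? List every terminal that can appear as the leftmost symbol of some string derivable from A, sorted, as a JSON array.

Compute FIRST by fixpoint:
iter 1:
  A via A→a b: +{a}
  B via B→a a: +{a}
  C via C→a a: +{a}
  S via S→C: +{a}
  S via S→b A: +{b}
  FIRST[S]={a,b}  FIRST[A]={a}  FIRST[B]={a}  FIRST[C]={a}
iter 2: done
  FIRST[S]={a,b}  FIRST[A]={a}  FIRST[B]={a}  FIRST[C]={a}

FIRST(A) = ["a"]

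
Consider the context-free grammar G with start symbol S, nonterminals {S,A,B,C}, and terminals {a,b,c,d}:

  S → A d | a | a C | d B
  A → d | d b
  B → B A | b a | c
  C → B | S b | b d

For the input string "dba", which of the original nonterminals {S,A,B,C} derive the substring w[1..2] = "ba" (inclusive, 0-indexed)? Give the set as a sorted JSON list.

Convert to CNF:
  S -> A T0 | T0 B | T2 C | a
  A -> T0 T1 | d
  B -> B A | T1 T2 | c
  C -> B A | S T1 | T1 T0 | T1 T2 | c
  T0 -> d
  T1 -> b
  T2 -> a

CYK table (by increasing span), restricted to cells inside w[1..2]:
  T[1,1] 'b' = {T1}  orig:{}
  T[2,2] 'a' = {S,T2}  orig:{S}
  T[1,2] 'ba' = {B,C}

Original NTs in T[1,2] deriving "ba": ["B", "C"]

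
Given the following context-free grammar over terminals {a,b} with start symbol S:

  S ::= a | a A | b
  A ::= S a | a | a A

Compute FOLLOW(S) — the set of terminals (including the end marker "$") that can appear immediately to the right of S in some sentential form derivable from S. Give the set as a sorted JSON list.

FIRST sets, iterate to fixpoint:
iter 1:
  A via A→a: +{a}
  S via S→a: +{a}
  S via S→b: +{b}
  S: {a,b}  A: {a}
iter 2:
  A via A→S a: +{b}
  S: {a,b}  A: {a,b}
iter 3: (stable)
  S: {a,b}  A: {a,b}

FOLLOW iteration:
FOLLOW(S) := {$}
round 1:
  A→S a: FOLLOW(S) ⊇ FIRST(a) = {a}; new: +{a}
  S→a A: FOLLOW(A) ⊇ FOLLOW(S) ⊇ {$,a}; new: +{$,a}
  S: {$,a}  A: {$,a}
round 2: (no change)
  S: {$,a}  A: {$,a}

FOLLOW(S) = ["$", "a"]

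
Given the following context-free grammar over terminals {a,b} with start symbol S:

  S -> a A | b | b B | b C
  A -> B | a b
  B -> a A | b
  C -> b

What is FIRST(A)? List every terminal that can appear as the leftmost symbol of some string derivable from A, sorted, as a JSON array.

FIRST sets, iterate to fixpoint:
iter 1:
  A via A→a b: +{a}
  B via B→a A: +{a}
  B via B→b: +{b}
  C via C→b: +{b}
  S via S→a A: +{a}
  S via S→b: +{b}
  S: {a,b}  A: {a}  B: {a,b}  C: {b}
iter 2:
  A via A→B: +{b}
  S: {a,b}  A: {a,b}  B: {a,b}  C: {b}
iter 3: — fixpoint
  S: {a,b}  A: {a,b}  B: {a,b}  C: {b}

FIRST(A) = ["a", "b"]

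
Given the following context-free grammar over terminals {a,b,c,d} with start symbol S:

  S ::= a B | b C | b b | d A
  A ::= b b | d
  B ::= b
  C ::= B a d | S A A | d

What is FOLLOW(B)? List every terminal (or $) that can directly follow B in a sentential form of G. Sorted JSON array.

Compute FIRST by fixpoint:
round 1:
  A via A→b b: +{b}
  A via A→d: +{d}
  B via B→b: +{b}
  C via C→B a d: +{b}
  C via C→d: +{d}
  S via S→a B: +{a}
  S via S→b C: +{b}
  S via S→d A: +{d}
  FIRST(S)={a,b,d}  FIRST(A)={b,d}  FIRST(B)={b}  FIRST(C)={b,d}
round 2:
  C via C→S A A: +{a}
  FIRST(S)={a,b,d}  FIRST(A)={b,d}  FIRST(B)={b}  FIRST(C)={a,b,d}
round 3: — fixpoint
  FIRST(S)={a,b,d}  FIRST(A)={b,d}  FIRST(B)={b}  FIRST(C)={a,b,d}

FOLLOW sets:
initialize: $ ∈ FOLLOW(S)
iter 1:
  C→B a d: FOLLOW(B) ⊇ FIRST(a) = {a}; new: +{a}
  C→S A A: FOLLOW(S) ⊇ FIRST(A) = {b,d}; new: +{b,d}
  C→S A A: FOLLOW(A) ⊇ FIRST(A) = {b,d}; new: +{b,d}
  S→a B: FOLLOW(B) ⊇ FOLLOW(S) ⊇ {$,b,d}; new: +{$,b,d}
  S→b C: FOLLOW(C) ⊇ FOLLOW(S) ⊇ {$,b,d}; new: +{$,b,d}
  S→d A: FOLLOW(A) ⊇ FOLLOW(S) ⊇ {$,b,d}; new: +{$}
  FOLLOW(S)={$,b,d}  FOLLOW(A)={$,b,d}  FOLLOW(B)={$,a,b,d}  FOLLOW(C)={$,b,d}
iter 2: (no change)
  FOLLOW(S)={$,b,d}  FOLLOW(A)={$,b,d}  FOLLOW(B)={$,a,b,d}  FOLLOW(C)={$,b,d}

FOLLOW(B) = ["$", "a", "b", "d"]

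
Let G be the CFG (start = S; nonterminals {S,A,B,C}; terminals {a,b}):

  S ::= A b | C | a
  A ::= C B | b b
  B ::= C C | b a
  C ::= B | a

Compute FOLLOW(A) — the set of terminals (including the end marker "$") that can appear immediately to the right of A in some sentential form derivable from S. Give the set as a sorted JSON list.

Compute FIRST by fixpoint:
pass 1:
  A via A→b b: +{b}
  B via B→b a: +{b}
  C via C→B: +{b}
  C via C→a: +{a}
  S via S→A b: +{b}
  S via S→C: +{a}
  FIRST(S)={a,b}  FIRST(A)={b}  FIRST(B)={b}  FIRST(C)={a,b}
pass 2:
  A via A→C B: +{a}
  B via B→C C: +{a}
  FIRST(S)={a,b}  FIRST(A)={a,b}  FIRST(B)={a,b}  FIRST(C)={a,b}
pass 3: (stable)
  FIRST(S)={a,b}  FIRST(A)={a,b}  FIRST(B)={a,b}  FIRST(C)={a,b}

FOLLOW iteration:
initialize: $ ∈ FOLLOW(S)
pass 1:
  A→C B: FOLLOW(C) ⊇ FIRST(B) = {a,b}; new: +{a,b}
  C→B: FOLLOW(B) ⊇ FOLLOW(C) ⊇ {a,b}; new: +{a,b}
  S→A b: FOLLOW(A) ⊇ FIRST(b) = {b}; new: +{b}
  S→C: FOLLOW(C) ⊇ FOLLOW(S) ⊇ {$}; new: +{$}
  FOLLOW(S)={$}  FOLLOW(A)={b}  FOLLOW(B)={a,b}  FOLLOW(C)={$,a,b}
pass 2:
  C→B: FOLLOW(B) ⊇ FOLLOW(C) ⊇ {$,a,b}; new: +{$}
  FOLLOW(S)={$}  FOLLOW(A)={b}  FOLLOW(B)={$,a,b}  FOLLOW(C)={$,a,b}
pass 3: done
  FOLLOW(S)={$}  FOLLOW(A)={b}  FOLLOW(B)={$,a,b}  FOLLOW(C)={$,a,b}

FOLLOW(A) = ["b"]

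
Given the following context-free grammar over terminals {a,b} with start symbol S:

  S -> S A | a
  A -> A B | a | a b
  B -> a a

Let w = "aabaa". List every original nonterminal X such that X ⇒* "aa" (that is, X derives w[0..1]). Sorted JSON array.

Convert to CNF:
  S -> S A | a
  A -> A B | T0 T1 | a
  B -> T0 T0
  T0 -> a
  T1 -> b

Fill CYK table bottom-up — only the sub-triangle for w[0..1]:
  [0..0]={A,S,T0}  "a"  orig:{A,S}
  [1..1]={A,S,T0}  "a"  orig:{A,S}
  [0..1]={B,S}  "aa"

Original NTs in T[0,1] deriving "aa": ["B", "S"]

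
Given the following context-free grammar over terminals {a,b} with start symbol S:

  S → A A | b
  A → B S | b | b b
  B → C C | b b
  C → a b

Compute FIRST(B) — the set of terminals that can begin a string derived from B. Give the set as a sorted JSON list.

FIRST sets, iterate to fixpoint:
[1]
  A via A→b: +{b}
  B via B→b b: +{b}
  C via C→a b: +{a}
  S via S→A A: +{b}
  FIRST(S)={b}  FIRST(A)={b}  FIRST(B)={b}  FIRST(C)={a}
[2]
  B via B→C C: +{a}
  FIRST(S)={b}  FIRST(A)={b}  FIRST(B)={a,b}  FIRST(C)={a}
[3]
  A via A→B S: +{a}
  S via S→A A: +{a}
  FIRST(S)={a,b}  FIRST(A)={a,b}  FIRST(B)={a,b}  FIRST(C)={a}
[4] done
  FIRST(S)={a,b}  FIRST(A)={a,b}  FIRST(B)={a,b}  FIRST(C)={a}

FIRST(B) = ["a", "b"]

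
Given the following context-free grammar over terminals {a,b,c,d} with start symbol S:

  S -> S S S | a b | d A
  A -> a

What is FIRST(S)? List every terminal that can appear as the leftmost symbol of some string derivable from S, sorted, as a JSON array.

FIRST iteration:
pass 1:
  A via A→a: +{a}
  S via S→a b: +{a}
  S via S→d A: +{d}
  FIRST(S)={a,d}  FIRST(A)={a}
pass 2: (stable)
  FIRST(S)={a,d}  FIRST(A)={a}

FIRST(S) = ["a", "d"]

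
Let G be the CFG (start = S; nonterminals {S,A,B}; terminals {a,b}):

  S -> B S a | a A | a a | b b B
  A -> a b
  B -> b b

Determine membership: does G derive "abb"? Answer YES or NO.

CNF form of G:
  S -> B X2 | T0 A | T0 T0 | T1 X3
  A -> T0 T1
  B -> T1 T1
  T0 -> a
  T1 -> b
  X2 -> S T0
  X3 -> T1 B

Fill CYK table bottom-up:
  cell(0,0) a: {T0}  orig:{}
  cell(1,1) b: {T1}  orig:{}
  cell(2,2) b: {T1}  orig:{}
  cell(0,1) ab: {A}
  cell(1,2) bb: {B}
  cell(0,2) abb: ∅

S ∉ T[0,2] ⇒ NO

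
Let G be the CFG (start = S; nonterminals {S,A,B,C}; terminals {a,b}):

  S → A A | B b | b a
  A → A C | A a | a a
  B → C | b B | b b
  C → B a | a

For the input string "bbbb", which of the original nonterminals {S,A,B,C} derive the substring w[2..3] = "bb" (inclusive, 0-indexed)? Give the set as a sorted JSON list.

CNF form of G:
  S -> A A | B T1 | T1 T0
  A -> A C | A T0 | T0 T0
  B -> B T0 | T1 B | T1 T1 | a
  C -> B T0 | a
  T0 -> a
  T1 -> b

CYK fill (cells [i..j] with 2 ≤ i ≤ j ≤ 3 only):
  T[2,2] 'b' = {T1}  orig:{}
  T[3,3] 'b' = {T1}  orig:{}
  T[2,3] 'bb' = {B}

Original NTs in T[2,3] deriving "bb": ["B"]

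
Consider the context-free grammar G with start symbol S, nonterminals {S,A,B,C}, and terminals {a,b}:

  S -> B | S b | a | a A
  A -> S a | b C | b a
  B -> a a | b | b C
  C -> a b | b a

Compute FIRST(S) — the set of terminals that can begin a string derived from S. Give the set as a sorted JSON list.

FIRST sets, iterate to fixpoint:
pass 1:
  A via A→b C: +{b}
  B via B→a a: +{a}
  B via B→b: +{b}
  C via C→a b: +{a}
  C via C→b a: +{b}
  S via S→B: +{a,b}
  S: {a,b}  A: {b}  B: {a,b}  C: {a,b}
pass 2:
  A via A→S a: +{a}
  S: {a,b}  A: {a,b}  B: {a,b}  C: {a,b}
pass 3: (no change)
  S: {a,b}  A: {a,b}  B: {a,b}  C: {a,b}

FIRST(S) = ["a", "b"]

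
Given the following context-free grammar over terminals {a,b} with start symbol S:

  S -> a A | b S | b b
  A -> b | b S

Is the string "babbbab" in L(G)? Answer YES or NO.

Convert to CNF:
  S -> T0 S | T0 T0 | T1 A
  A -> T0 S | b
  T0 -> b
  T1 -> a

CYK fill:
  cell(0,0) b: {A,T0}  orig:{A}
  cell(1,1) a: {T1}  orig:{}
  cell(2,2) b: {A,T0}  orig:{A}
  cell(3,3) b: {A,T0}  orig:{A}
  cell(4,4) b: {A,T0}  orig:{A}
  cell(5,5) a: {T1}  orig:{}
  cell(6,6) b: {A,T0}  orig:{A}
  cell(0,1) ba: ∅
  cell(1,2) ab: {S}
  cell(2,3) bb: {S}
  cell(3,4) bb: {S}
  cell(4,5) ba: ∅
  cell(5,6) ab: {S}
  cell(0,2) bab: {A,S}
  cell(1,3) abb: ∅
  cell(2,4) bbb: {A,S}
  cell(3,5) bba: ∅
  cell(4,6) bab: {A,S}
  cell(0,3) babb: ∅
  cell(1,4) abbb: {S}
  cell(2,5) bbba: ∅
  cell(3,6) bbab: {A,S}
  cell(0,4) babbb: {A,S}
  cell(1,5) abbba: ∅
  cell(2,6) bbbab: {A,S}
  cell(0,5) babbba: ∅
  cell(1,6) abbbab: {S}
  cell(0,6) babbbab: {A,S}

S ∈ T[0,6] ⇒ YES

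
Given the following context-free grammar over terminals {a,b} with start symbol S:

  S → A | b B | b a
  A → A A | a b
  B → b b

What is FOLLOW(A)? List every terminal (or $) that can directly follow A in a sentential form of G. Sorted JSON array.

FIRST sets, iterate to fixpoint:
iter 1:
  A via A→a b: +{a}
  B via B→b b: +{b}
  S via S→A: +{a}
  S via S→b B: +{b}
  S: {a,b}  A: {a}  B: {b}
iter 2: done
  S: {a,b}  A: {a}  B: {b}

FOLLOW sets:
FOLLOW(S) := {$}
iter 1:
  A→A A: FOLLOW(A) ⊇ FIRST(A) = {a}; new: +{a}
  S→A: FOLLOW(A) ⊇ FOLLOW(S) ⊇ {$}; new: +{$}
  S→b B: FOLLOW(B) ⊇ FOLLOW(S) ⊇ {$}; new: +{$}
  FOLLOW(S)={$}  FOLLOW(A)={$,a}  FOLLOW(B)={$}
iter 2: (no change)
  FOLLOW(S)={$}  FOLLOW(A)={$,a}  FOLLOW(B)={$}

FOLLOW(A) = ["$", "a"]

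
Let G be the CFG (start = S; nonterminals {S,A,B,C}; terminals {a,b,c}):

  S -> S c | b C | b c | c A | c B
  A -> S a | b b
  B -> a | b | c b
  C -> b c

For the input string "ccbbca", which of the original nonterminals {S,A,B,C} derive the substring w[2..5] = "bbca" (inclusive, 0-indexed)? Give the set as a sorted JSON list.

CNF form of G:
  S -> S T2 | T1 C | T1 T2 | T2 A | T2 B
  A -> S T0 | T1 T1
  B -> T2 T1 | a | b
  C -> T1 T2
  T0 -> a
  T1 -> b
  T2 -> c

CYK table (by increasing span) (cells [i..j] with 2 ≤ i ≤ j ≤ 5 only):
  cell(2,2) b: {B,T1}  orig:{B}
  cell(3,3) b: {B,T1}  orig:{B}
  cell(4,4) c: {T2}  orig:{}
  cell(5,5) a: {B,T0}  orig:{B}
  cell(2,3) bb: {A}
  cell(3,4) bc: {C,S}
  cell(4,5) ca: {S}
  cell(2,4) bbc: {S}
  cell(3,5) bca: {A}
  cell(2,5) bbca: {A}

Original NTs in T[2,5] deriving "bbca": ["A"]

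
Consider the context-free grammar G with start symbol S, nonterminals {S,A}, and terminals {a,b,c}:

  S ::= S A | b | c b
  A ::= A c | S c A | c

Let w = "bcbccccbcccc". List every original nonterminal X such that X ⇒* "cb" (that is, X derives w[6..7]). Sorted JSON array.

CNF form of G:
  S -> S A | T0 T1 | b
  A -> A T0 | S X2 | c
  T0 -> c
  T1 -> b
  X2 -> T0 A

CYK table (by increasing span) (cells [i..j] with 6 ≤ i ≤ j ≤ 7 only):
  T[6,6] 'c' = {A,T0}  orig:{A}
  T[7,7] 'b' = {S,T1}  orig:{S}
  T[6,7] 'cb' = {S}

Original NTs in T[6,7] deriving "cb": ["S"]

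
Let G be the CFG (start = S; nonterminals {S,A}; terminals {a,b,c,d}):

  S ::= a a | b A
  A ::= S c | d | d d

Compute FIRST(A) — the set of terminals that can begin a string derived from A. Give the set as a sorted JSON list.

FIRST sets, iterate to fixpoint:
pass 1:
  A via A→d: +{d}
  S via S→a a: +{a}
  S via S→b A: +{b}
  FIRST[S]={a,b}  FIRST[A]={d}
pass 2:
  A via A→S c: +{a,b}
  FIRST[S]={a,b}  FIRST[A]={a,b,d}
pass 3: — fixpoint
  FIRST[S]={a,b}  FIRST[A]={a,b,d}

FIRST(A) = ["a", "b", "d"]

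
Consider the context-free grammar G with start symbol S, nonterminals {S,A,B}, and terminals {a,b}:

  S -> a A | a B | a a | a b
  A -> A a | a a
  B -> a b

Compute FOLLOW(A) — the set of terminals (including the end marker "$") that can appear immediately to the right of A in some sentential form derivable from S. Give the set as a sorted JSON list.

FIRST sets, iterate to fixpoint:
iter 1:
  A via A→a a: +{a}
  B via B→a b: +{a}
  S via S→a A: +{a}
  S: {a}  A: {a}  B: {a}
iter 2: (stable)
  S: {a}  A: {a}  B: {a}

FOLLOW sets:
initialize: $ ∈ FOLLOW(S)
[1]
  A→A a: FOLLOW(A) ⊇ FIRST(a) = {a}; new: +{a}
  S→a A: FOLLOW(A) ⊇ FOLLOW(S) ⊇ {$}; new: +{$}
  S→a B: FOLLOW(B) ⊇ FOLLOW(S) ⊇ {$}; new: +{$}
  FOLLOW[S]={$}  FOLLOW[A]={$,a}  FOLLOW[B]={$}
[2] (stable)
  FOLLOW[S]={$}  FOLLOW[A]={$,a}  FOLLOW[B]={$}

FOLLOW(A) = ["$", "a"]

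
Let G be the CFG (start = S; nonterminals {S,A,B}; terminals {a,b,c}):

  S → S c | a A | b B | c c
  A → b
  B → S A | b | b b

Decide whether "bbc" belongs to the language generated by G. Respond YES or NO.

CNF form of G:
  S -> S T1 | T0 B | T1 T1 | T2 A
  A -> b
  B -> S A | T0 T0 | b
  T0 -> b
  T1 -> c
  T2 -> a

CYK fill:
  T[0,0] 'b' = {A,B,T0}  orig:{A,B}
  T[1,1] 'b' = {A,B,T0}  orig:{A,B}
  T[2,2] 'c' = {T1}  orig:{}
  T[0,1] 'bb' = {B,S}
  T[1,2] 'bc' = ∅
  T[0,2] 'bbc' = {S}

S ∈ T[0,2] ⇒ YES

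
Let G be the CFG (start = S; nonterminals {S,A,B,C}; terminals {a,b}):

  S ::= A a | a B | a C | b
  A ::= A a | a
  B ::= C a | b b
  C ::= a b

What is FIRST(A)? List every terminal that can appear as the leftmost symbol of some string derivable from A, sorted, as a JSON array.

FIRST sets, iterate to fixpoint:
round 1:
  A via A→a: +{a}
  B via B→b b: +{b}
  C via C→a b: +{a}
  S via S→A a: +{a}
  S via S→b: +{b}
  S: {a,b}  A: {a}  B: {b}  C: {a}
round 2:
  B via B→C a: +{a}
  S: {a,b}  A: {a}  B: {a,b}  C: {a}
round 3: (no change)
  S: {a,b}  A: {a}  B: {a,b}  C: {a}

FIRST(A) = ["a"]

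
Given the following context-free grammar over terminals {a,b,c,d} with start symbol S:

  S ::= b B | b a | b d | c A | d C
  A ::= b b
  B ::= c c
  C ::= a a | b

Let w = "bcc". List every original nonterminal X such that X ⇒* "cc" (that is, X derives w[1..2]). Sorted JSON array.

Convert to CNF:
  S -> T0 B | T0 T2 | T0 T3 | T1 A | T3 C
  A -> T0 T0
  B -> T1 T1
  C -> T2 T2 | b
  T0 -> b
  T1 -> c
  T2 -> a
  T3 -> d

Fill CYK table bottom-up, restricted to cells inside w[1..2]:
  [1..1]={T1}  "c"  orig:{}
  [2..2]={T1}  "c"  orig:{}
  [1..2]={B}  "cc"

Original NTs in T[1,2] deriving "cc": ["B"]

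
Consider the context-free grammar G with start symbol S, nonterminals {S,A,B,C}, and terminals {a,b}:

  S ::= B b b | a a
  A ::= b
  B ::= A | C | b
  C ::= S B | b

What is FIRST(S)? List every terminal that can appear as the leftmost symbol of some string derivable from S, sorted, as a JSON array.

Compute FIRST by fixpoint:
iter 1:
  A via A→b: +{b}
  B via B→A: +{b}
  C via C→b: +{b}
  S via S→B b b: +{b}
  S via S→a a: +{a}
  FIRST(S)={a,b}  FIRST(A)={b}  FIRST(B)={b}  FIRST(C)={b}
iter 2:
  C via C→S B: +{a}
  FIRST(S)={a,b}  FIRST(A)={b}  FIRST(B)={b}  FIRST(C)={a,b}
iter 3:
  B via B→C: +{a}
  FIRST(S)={a,b}  FIRST(A)={b}  FIRST(B)={a,b}  FIRST(C)={a,b}
iter 4: done
  FIRST(S)={a,b}  FIRST(A)={b}  FIRST(B)={a,b}  FIRST(C)={a,b}

FIRST(S) = ["a", "b"]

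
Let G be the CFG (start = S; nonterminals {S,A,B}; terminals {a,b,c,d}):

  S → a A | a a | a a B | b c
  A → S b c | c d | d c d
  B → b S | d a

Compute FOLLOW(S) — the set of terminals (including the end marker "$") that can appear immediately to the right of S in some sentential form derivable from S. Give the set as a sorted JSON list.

FIRST iteration:
round 1:
  A via A→c d: +{c}
  A via A→d c d: +{d}
  B via B→b S: +{b}
  B via B→d a: +{d}
  S via S→a A: +{a}
  S via S→b c: +{b}
  S: {a,b}  A: {c,d}  B: {b,d}
round 2:
  A via A→S b c: +{a,b}
  S: {a,b}  A: {a,b,c,d}  B: {b,d}
round 3: — fixpoint
  S: {a,b}  A: {a,b,c,d}  B: {b,d}

FOLLOW sets:
initialize: $ ∈ FOLLOW(S)
iter 1:
  A→S b c: FOLLOW(S) ⊇ FIRST(b) = {b}; new: +{b}
  S→a A: FOLLOW(A) ⊇ FOLLOW(S) ⊇ {$,b}; new: +{$,b}
  S→a a B: FOLLOW(B) ⊇ FOLLOW(S) ⊇ {$,b}; new: +{$,b}
  FOLLOW(S)={$,b}  FOLLOW(A)={$,b}  FOLLOW(B)={$,b}
iter 2: done
  FOLLOW(S)={$,b}  FOLLOW(A)={$,b}  FOLLOW(B)={$,b}

FOLLOW(S) = ["$", "b"]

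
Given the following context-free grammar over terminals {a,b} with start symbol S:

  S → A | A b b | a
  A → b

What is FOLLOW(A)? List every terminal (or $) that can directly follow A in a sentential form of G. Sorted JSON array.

FIRST sets, iterate to fixpoint:
round 1:
  A via A→b: +{b}
  S via S→A: +{b}
  S via S→a: +{a}
  FIRST[S]={a,b}  FIRST[A]={b}
round 2: (stable)
  FIRST[S]={a,b}  FIRST[A]={b}

FOLLOW sets:
seed FOLLOW(S) with $
round 1:
  S→A: FOLLOW(A) ⊇ FOLLOW(S) ⊇ {$}; new: +{$}
  S→A b b: FOLLOW(A) ⊇ FIRST(b) = {b}; new: +{b}
  FOLLOW[S]={$}  FOLLOW[A]={$,b}
round 2: — fixpoint
  FOLLOW[S]={$}  FOLLOW[A]={$,b}

FOLLOW(A) = ["$", "b"]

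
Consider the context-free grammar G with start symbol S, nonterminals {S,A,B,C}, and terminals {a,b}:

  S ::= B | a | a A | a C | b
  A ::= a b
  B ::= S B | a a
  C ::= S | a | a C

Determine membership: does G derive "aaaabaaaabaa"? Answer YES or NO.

Convert to CNF:
  S -> S B | T0 A | T0 C | T0 T0 | a | b
  A -> T0 T1
  B -> S B | T0 T0
  C -> S B | T0 A | T0 C | T0 T0 | a | b
  T0 -> a
  T1 -> b

Fill CYK table bottom-up:
  [0..0]={C,S,T0}  "a"  orig:{C,S}
  [1..1]={C,S,T0}  "a"  orig:{C,S}
  [2..2]={C,S,T0}  "a"  orig:{C,S}
  [3..3]={C,S,T0}  "a"  orig:{C,S}
  [4..4]={C,S,T1}  "b"  orig:{C,S}
  [5..5]={C,S,T0}  "a"  orig:{C,S}
  [6..6]={C,S,T0}  "a"  orig:{C,S}
  [7..7]={C,S,T0}  "a"  orig:{C,S}
  [8..8]={C,S,T0}  "a"  orig:{C,S}
  [9..9]={C,S,T1}  "b"  orig:{C,S}
  [10..10]={C,S,T0}  "a"  orig:{C,S}
  [11..11]={C,S,T0}  "a"  orig:{C,S}
  [0..1]={B,C,S}  "aa"
  [1..2]={B,C,S}  "aa"
  [2..3]={B,C,S}  "aa"
  [3..4]={A,C,S}  "ab"
  [4..5]=∅  "ba"
  [5..6]={B,C,S}  "aa"
  [6..7]={B,C,S}  "aa"
  [7..8]={B,C,S}  "aa"
  [8..9]={A,C,S}  "ab"
  [9..10]=∅  "ba"
  [10..11]={B,C,S}  "aa"
  [0..2]={B,C,S}  "aaa"
  [1..3]={B,C,S}  "aaa"
  [2..4]={C,S}  "aab"
  [3..5]=∅  "aba"
  [4..6]={B,C,S}  "baa"
  [5..7]={B,C,S}  "aaa"
  [6..8]={B,C,S}  "aaa"
  [7..9]={C,S}  "aab"
  [8..10]=∅  "aba"
  [9..11]={B,C,S}  "baa"
  [0..3]={B,C,S}  "aaaa"
  [1..4]={C,S}  "aaab"
  [2..5]=∅  "aaba"
  [3..6]={B,C,S}  "abaa"
  [4..7]={B,C,S}  "baaa"
  [5..8]={B,C,S}  "aaaa"
  [6..9]={C,S}  "aaab"
  [7..10]=∅  "aaba"
  [8..11]={B,C,S}  "abaa"
  [0..4]={C,S}  "aaaab"
  [1..5]=∅  "aaaba"
  [2..6]={B,C,S}  "aabaa"
  [3..7]={B,C,S}  "abaaa"
  [4..8]={B,C,S}  "baaaa"
  [5..9]={C,S}  "aaaab"
  [6..10]=∅  "aaaba"
  [7..11]={B,C,S}  "aabaa"
  [0..5]=∅  "aaaaba"
  [1..6]={B,C,S}  "aaabaa"
  [2..7]={B,C,S}  "aabaaa"
  [3..8]={B,C,S}  "abaaaa"
  [4..9]=∅  "baaaab"
  [5..10]=∅  "aaaaba"
  [6..11]={B,C,S}  "aaabaa"
  [0..6]={B,C,S}  "aaaabaa"
  [1..7]={B,C,S}  "aaabaaa"
  [2..8]={B,C,S}  "aabaaaa"
  [3..9]=∅  "abaaaab"
  [4..10]=∅  "baaaaba"
  [5..11]={B,C,S}  "aaaabaa"
  [0..7]={B,C,S}  "aaaabaaa"
  [1..8]={B,C,S}  "aaabaaaa"
  [2..9]=∅  "aabaaaab"
  [3..10]=∅  "abaaaaba"
  [4..11]={B,C,S}  "baaaabaa"
  [0..8]={B,C,S}  "aaaabaaaa"
  [1..9]=∅  "aaabaaaab"
  [2..10]=∅  "aabaaaaba"
  [3..11]={B,C,S}  "abaaaabaa"
  [0..9]=∅  "aaaabaaaab"
  [1..10]=∅  "aaabaaaaba"
  [2..11]={B,C,S}  "aabaaaabaa"
  [0..10]=∅  "aaaabaaaaba"
  [1..11]={B,C,S}  "aaabaaaabaa"
  [0..11]={B,C,S}  "aaaabaaaabaa"

S ∈ T[0,11] ⇒ YES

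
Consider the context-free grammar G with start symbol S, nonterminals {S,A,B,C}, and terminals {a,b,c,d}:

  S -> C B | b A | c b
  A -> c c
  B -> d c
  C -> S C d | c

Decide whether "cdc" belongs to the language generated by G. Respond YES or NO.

Convert to CNF:
  S -> C B | T0 T2 | T2 A
  A -> T0 T0
  B -> T1 T0
  C -> S X3 | c
  T0 -> c
  T1 -> d
  T2 -> b
  X3 -> C T1

CYK fill:
  T[0,0] 'c' = {C,T0}  orig:{C}
  T[1,1] 'd' = {T1}  orig:{}
  T[2,2] 'c' = {C,T0}  orig:{C}
  T[0,1] 'cd' = {X3}  orig:{}
  T[1,2] 'dc' = {B}
  T[0,2] 'cdc' = {S}

S ∈ T[0,2] ⇒ YES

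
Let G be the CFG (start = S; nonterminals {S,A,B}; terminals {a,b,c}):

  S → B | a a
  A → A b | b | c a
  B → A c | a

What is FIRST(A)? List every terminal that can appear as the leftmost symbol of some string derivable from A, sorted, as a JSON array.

FIRST sets, iterate to fixpoint:
pass 1:
  A via A→b: +{b}
  A via A→c a: +{c}
  B via B→A c: +{b,c}
  B via B→a: +{a}
  S via S→B: +{a,b,c}
  S: {a,b,c}  A: {b,c}  B: {a,b,c}
pass 2: done
  S: {a,b,c}  A: {b,c}  B: {a,b,c}

FIRST(A) = ["b", "c"]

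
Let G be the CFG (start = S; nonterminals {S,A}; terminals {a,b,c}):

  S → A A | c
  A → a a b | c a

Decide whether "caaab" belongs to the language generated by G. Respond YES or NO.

Convert to CNF:
  S -> A A | c
  A -> T0 X3 | T2 T0
  T0 -> a
  T1 -> b
  T2 -> c
  X3 -> T0 T1

CYK fill:
  cell(0,0) c: {S,T2}  orig:{S}
  cell(1,1) a: {T0}  orig:{}
  cell(2,2) a: {T0}  orig:{}
  cell(3,3) a: {T0}  orig:{}
  cell(4,4) b: {T1}  orig:{}
  cell(0,1) ca: {A}
  cell(1,2) aa: ∅
  cell(2,3) aa: ∅
  cell(3,4) ab: {X3}  orig:{}
  cell(0,2) caa: ∅
  cell(1,3) aaa: ∅
  cell(2,4) aab: {A}
  cell(0,3) caaa: ∅
  cell(1,4) aaab: ∅
  cell(0,4) caaab: {S}

S ∈ T[0,4] ⇒ YES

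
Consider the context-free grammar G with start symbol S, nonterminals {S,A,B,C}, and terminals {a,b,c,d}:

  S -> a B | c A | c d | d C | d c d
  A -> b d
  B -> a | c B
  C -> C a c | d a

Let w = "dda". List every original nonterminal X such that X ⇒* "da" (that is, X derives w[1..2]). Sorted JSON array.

Convert to CNF:
  S -> T1 C | T1 X5 | T2 A | T2 T1 | T3 B
  A -> T0 T1
  B -> T2 B | a
  C -> C X4 | T1 T3
  T0 -> b
  T1 -> d
  T2 -> c
  T3 -> a
  X4 -> T3 T2
  X5 -> T2 T1

CYK fill, restricted to cells inside w[1..2]:
  cell(1,1) d: {T1}  orig:{}
  cell(2,2) a: {B,T3}  orig:{B}
  cell(1,2) da: {C}

Original NTs in T[1,2] deriving "da": ["C"]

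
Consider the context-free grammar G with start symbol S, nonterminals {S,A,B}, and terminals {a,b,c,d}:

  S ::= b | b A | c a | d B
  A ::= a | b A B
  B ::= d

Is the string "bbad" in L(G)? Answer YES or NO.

CNF form of G:
  S -> T0 A | T1 T2 | T3 B | b
  A -> T0 X4 | a
  B -> d
  T0 -> b
  T1 -> c
  T2 -> a
  T3 -> d
  X4 -> A B

CYK fill:
  cell(0,0) b: {S,T0}  orig:{S}
  cell(1,1) b: {S,T0}  orig:{S}
  cell(2,2) a: {A,T2}  orig:{A}
  cell(3,3) d: {B,T3}  orig:{B}
  cell(0,1) bb: ∅
  cell(1,2) ba: {S}
  cell(2,3) ad: {X4}  orig:{}
  cell(0,2) bba: ∅
  cell(1,3) bad: {A}
  cell(0,3) bbad: {S}

S ∈ T[0,3] ⇒ YES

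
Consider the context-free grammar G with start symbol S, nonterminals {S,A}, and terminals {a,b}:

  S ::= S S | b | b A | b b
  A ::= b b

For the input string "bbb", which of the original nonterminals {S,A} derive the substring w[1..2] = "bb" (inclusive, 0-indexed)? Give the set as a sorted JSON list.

Convert to CNF:
  S -> S S | T0 A | T0 T0 | b
  A -> T0 T0
  T0 -> b

CYK fill (cells [i..j] with 1 ≤ i ≤ j ≤ 2 only):
  T[1,1] 'b' = {S,T0}  orig:{S}
  T[2,2] 'b' = {S,T0}  orig:{S}
  T[1,2] 'bb' = {A,S}

Original NTs in T[1,2] deriving "bb": ["A", "S"]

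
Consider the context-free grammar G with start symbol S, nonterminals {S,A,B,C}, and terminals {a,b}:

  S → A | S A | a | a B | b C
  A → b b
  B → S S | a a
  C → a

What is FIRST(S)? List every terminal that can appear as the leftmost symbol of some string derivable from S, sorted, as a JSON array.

Compute FIRST by fixpoint:
pass 1:
  A via A→b b: +{b}
  B via B→a a: +{a}
  C via C→a: +{a}
  S via S→A: +{b}
  S via S→a: +{a}
  FIRST(S)={a,b}  FIRST(A)={b}  FIRST(B)={a}  FIRST(C)={a}
pass 2:
  B via B→S S: +{b}
  FIRST(S)={a,b}  FIRST(A)={b}  FIRST(B)={a,b}  FIRST(C)={a}
pass 3: (stable)
  FIRST(S)={a,b}  FIRST(A)={b}  FIRST(B)={a,b}  FIRST(C)={a}

FIRST(S) = ["a", "b"]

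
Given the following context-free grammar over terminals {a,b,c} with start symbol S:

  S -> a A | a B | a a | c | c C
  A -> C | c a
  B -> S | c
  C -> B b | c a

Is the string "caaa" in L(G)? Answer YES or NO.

CNF form of G:
  S -> T1 C | T2 A | T2 B | T2 T2 | c
  A -> B T0 | T1 T2
  B -> T1 C | T2 A | T2 B | T2 T2 | c
  C -> B T0 | T1 T2
  T0 -> b
  T1 -> c
  T2 -> a

Fill CYK table bottom-up:
  T[0,0] 'c' = {B,S,T1}  orig:{B,S}
  T[1,1] 'a' = {T2}  orig:{}
  T[2,2] 'a' = {T2}  orig:{}
  T[3,3] 'a' = {T2}  orig:{}
  T[0,1] 'ca' = {A,C}
  T[1,2] 'aa' = {B,S}
  T[2,3] 'aa' = {B,S}
  T[0,2] 'caa' = ∅
  T[1,3] 'aaa' = {B,S}
  T[0,3] 'caaa' = ∅

S ∉ T[0,3] ⇒ NO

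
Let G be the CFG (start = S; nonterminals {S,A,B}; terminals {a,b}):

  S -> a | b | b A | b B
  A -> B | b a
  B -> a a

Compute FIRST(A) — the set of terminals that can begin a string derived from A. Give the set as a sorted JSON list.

Compute FIRST by fixpoint:
round 1:
  A via A→b a: +{b}
  B via B→a a: +{a}
  S via S→a: +{a}
  S via S→b: +{b}
  S: {a,b}  A: {b}  B: {a}
round 2:
  A via A→B: +{a}
  S: {a,b}  A: {a,b}  B: {a}
round 3: (stable)
  S: {a,b}  A: {a,b}  B: {a}

FIRST(A) = ["a", "b"]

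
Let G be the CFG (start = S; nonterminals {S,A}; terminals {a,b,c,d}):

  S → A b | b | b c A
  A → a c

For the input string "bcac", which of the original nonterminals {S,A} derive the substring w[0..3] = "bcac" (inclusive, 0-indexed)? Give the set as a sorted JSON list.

Convert to CNF:
  S -> A T2 | T2 X3 | b
  A -> T0 T1
  T0 -> a
  T1 -> c
  T2 -> b
  X3 -> T1 A

CYK table (by increasing span) (cells [i..j] with 0 ≤ i ≤ j ≤ 3 only):
  T[0,0] 'b' = {S,T2}  orig:{S}
  T[1,1] 'c' = {T1}  orig:{}
  T[2,2] 'a' = {T0}  orig:{}
  T[3,3] 'c' = {T1}  orig:{}
  T[0,1] 'bc' = ∅
  T[1,2] 'ca' = ∅
  T[2,3] 'ac' = {A}
  T[0,2] 'bca' = ∅
  T[1,3] 'cac' = {X3}  orig:{}
  T[0,3] 'bcac' = {S}

Original NTs in T[0,3] deriving "bcac": ["S"]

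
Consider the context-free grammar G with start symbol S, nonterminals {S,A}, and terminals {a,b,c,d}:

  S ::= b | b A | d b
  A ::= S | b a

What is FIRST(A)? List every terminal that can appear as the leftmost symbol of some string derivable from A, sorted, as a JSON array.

FIRST sets, iterate to fixpoint:
iter 1:
  A via A→b a: +{b}
  S via S→b: +{b}
  S via S→d b: +{d}
  FIRST(S)={b,d}  FIRST(A)={b}
iter 2:
  A via A→S: +{d}
  FIRST(S)={b,d}  FIRST(A)={b,d}
iter 3: done
  FIRST(S)={b,d}  FIRST(A)={b,d}

FIRST(A) = ["b", "d"]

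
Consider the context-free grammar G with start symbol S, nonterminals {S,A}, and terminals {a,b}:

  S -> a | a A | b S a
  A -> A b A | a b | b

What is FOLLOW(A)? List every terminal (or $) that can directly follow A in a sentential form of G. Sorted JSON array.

FIRST sets, iterate to fixpoint:
round 1:
  A via A→a b: +{a}
  A via A→b: +{b}
  S via S→a: +{a}
  S via S→b S a: +{b}
  FIRST(S)={a,b}  FIRST(A)={a,b}
round 2: done
  FIRST(S)={a,b}  FIRST(A)={a,b}

FOLLOW sets:
FOLLOW(S) := {$}
iter 1:
  A→A b A: FOLLOW(A) ⊇ FIRST(b) = {b}; new: +{b}
  S→a A: FOLLOW(A) ⊇ FOLLOW(S) ⊇ {$}; new: +{$}
  S→b S a: FOLLOW(S) ⊇ FIRST(a) = {a}; new: +{a}
  S: {$,a}  A: {$,b}
iter 2:
  S→a A: FOLLOW(A) ⊇ FOLLOW(S) ⊇ {$,a}; new: +{a}
  S: {$,a}  A: {$,a,b}
iter 3: (stable)
  S: {$,a}  A: {$,a,b}

FOLLOW(A) = ["$", "a", "b"]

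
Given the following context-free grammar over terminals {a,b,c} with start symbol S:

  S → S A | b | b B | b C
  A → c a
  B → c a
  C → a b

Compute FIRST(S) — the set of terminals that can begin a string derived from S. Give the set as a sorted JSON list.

FIRST iteration:
round 1:
  A via A→c a: +{c}
  B via B→c a: +{c}
  C via C→a b: +{a}
  S via S→b: +{b}
  FIRST[S]={b}  FIRST[A]={c}  FIRST[B]={c}  FIRST[C]={a}
round 2: done
  FIRST[S]={b}  FIRST[A]={c}  FIRST[B]={c}  FIRST[C]={a}

FIRST(S) = ["b"]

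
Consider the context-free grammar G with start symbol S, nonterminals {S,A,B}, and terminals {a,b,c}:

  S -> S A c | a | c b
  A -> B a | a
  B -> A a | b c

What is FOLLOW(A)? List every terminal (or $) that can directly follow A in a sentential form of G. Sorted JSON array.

Compute FIRST by fixpoint:
iter 1:
  A via A→a: +{a}
  B via B→A a: +{a}
  B via B→b c: +{b}
  S via S→a: +{a}
  S via S→c b: +{c}
  FIRST(S)={a,c}  FIRST(A)={a}  FIRST(B)={a,b}
iter 2:
  A via A→B a: +{b}
  FIRST(S)={a,c}  FIRST(A)={a,b}  FIRST(B)={a,b}
iter 3: (stable)
  FIRST(S)={a,c}  FIRST(A)={a,b}  FIRST(B)={a,b}

FOLLOW sets:
initialize: $ ∈ FOLLOW(S)
round 1:
  A→B a: FOLLOW(B) ⊇ FIRST(a) = {a}; new: +{a}
  B→A a: FOLLOW(A) ⊇ FIRST(a) = {a}; new: +{a}
  S→S A c: FOLLOW(S) ⊇ FIRST(A) = {a,b}; new: +{a,b}
  S→S A c: FOLLOW(A) ⊇ FIRST(c) = {c}; new: +{c}
  S: {$,a,b}  A: {a,c}  B: {a}
round 2: (no change)
  S: {$,a,b}  A: {a,c}  B: {a}

FOLLOW(A) = ["a", "c"]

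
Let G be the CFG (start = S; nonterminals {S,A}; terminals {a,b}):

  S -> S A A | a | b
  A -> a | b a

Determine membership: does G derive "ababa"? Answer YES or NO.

CNF form of G:
  S -> S X2 | a | b
  A -> T0 T1 | a
  T0 -> b
  T1 -> a
  X2 -> A A

Fill CYK table bottom-up:
  [0..0]={A,S,T1}  "a"  orig:{A,S}
  [1..1]={S,T0}  "b"  orig:{S}
  [2..2]={A,S,T1}  "a"  orig:{A,S}
  [3..3]={S,T0}  "b"  orig:{S}
  [4..4]={A,S,T1}  "a"  orig:{A,S}
  [0..1]=∅  "ab"
  [1..2]={A}  "ba"
  [2..3]=∅  "ab"
  [3..4]={A}  "ba"
  [0..2]={X2}  "aba"  orig:{}
  [1..3]=∅  "bab"
  [2..4]={X2}  "aba"  orig:{}
  [0..3]=∅  "abab"
  [1..4]={S,X2}  "baba"  orig:{S}
  [0..4]={S}  "ababa"

S ∈ T[0,4] ⇒ YES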